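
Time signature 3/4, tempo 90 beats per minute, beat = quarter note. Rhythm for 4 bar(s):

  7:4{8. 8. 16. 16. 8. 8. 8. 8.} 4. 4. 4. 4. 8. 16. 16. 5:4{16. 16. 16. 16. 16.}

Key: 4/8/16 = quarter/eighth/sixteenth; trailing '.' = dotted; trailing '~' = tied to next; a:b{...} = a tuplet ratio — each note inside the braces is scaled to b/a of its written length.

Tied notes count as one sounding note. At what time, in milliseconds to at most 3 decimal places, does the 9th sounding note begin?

note 9 onset = 3b = 2000.0ms

1. 0.0ms @ 0 + 285.714ms (3/7)
2. 285.714ms @ 3/7 + 285.714ms (3/7)
3. 571.429ms @ 6/7 + 142.857ms (3/14)
4. 714.286ms @ 15/14 + 142.857ms (3/14)
5. 857.143ms @ 9/7 + 285.714ms (3/7)
6. 1142.857ms @ 12/7 + 285.714ms (3/7)
7. 1428.571ms @ 15/7 + 285.714ms (3/7)
8. 1714.286ms @ 18/7 + 285.714ms (3/7)
9. 2000.0ms @ 3 + 1000.0ms (3/2)
10. 3000.0ms @ 9/2 + 1000.0ms (3/2)
11. 4000.0ms @ 6 + 1000.0ms (3/2)
12. 5000.0ms @ 15/2 + 1000.0ms (3/2)
13. 6000.0ms @ 9 + 500.0ms (3/4)
14. 6500.0ms @ 39/4 + 250.0ms (3/8)
15. 6750.0ms @ 81/8 + 250.0ms (3/8)
16. 7000.0ms @ 21/2 + 200.0ms (3/10)
17. 7200.0ms @ 54/5 + 200.0ms (3/10)
18. 7400.0ms @ 111/10 + 200.0ms (3/10)
19. 7600.0ms @ 57/5 + 200.0ms (3/10)
20. 7800.0ms @ 117/10 + 200.0ms (3/10)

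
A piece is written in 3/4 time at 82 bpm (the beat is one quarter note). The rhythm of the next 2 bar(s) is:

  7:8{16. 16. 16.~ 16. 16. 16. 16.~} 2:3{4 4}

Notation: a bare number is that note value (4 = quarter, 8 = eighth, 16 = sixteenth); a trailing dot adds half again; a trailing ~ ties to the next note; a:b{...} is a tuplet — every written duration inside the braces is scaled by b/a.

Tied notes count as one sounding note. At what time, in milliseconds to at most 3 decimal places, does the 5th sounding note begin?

note 5 onset = 15/7b = 1567.944ms

1. 0.0ms @ 0 + 313.589ms (3/7)
2. 313.589ms @ 3/7 + 313.589ms (3/7)
3. 627.178ms @ 6/7 + 627.178ms (6/7)
4. 1254.355ms @ 12/7 + 313.589ms (3/7)
5. 1567.944ms @ 15/7 + 313.589ms (3/7)
6. 1881.533ms @ 18/7 + 1411.15ms (27/14)
7. 3292.683ms @ 9/2 + 1097.561ms (3/2)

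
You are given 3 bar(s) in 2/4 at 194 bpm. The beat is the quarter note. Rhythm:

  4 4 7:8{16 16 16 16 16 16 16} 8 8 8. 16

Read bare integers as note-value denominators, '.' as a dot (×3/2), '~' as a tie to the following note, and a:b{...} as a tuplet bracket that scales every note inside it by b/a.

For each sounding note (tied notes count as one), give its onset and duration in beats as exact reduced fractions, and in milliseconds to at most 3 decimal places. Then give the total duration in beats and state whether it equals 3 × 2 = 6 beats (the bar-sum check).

1) 0.0ms=0b +309.278ms=1b
2) 309.278ms=1b +309.278ms=1b
3) 618.557ms=2b +88.365ms=2/7b
4) 706.922ms=16/7b +88.365ms=2/7b
5) 795.287ms=18/7b +88.365ms=2/7b
6) 883.652ms=20/7b +88.365ms=2/7b
7) 972.018ms=22/7b +88.365ms=2/7b
8) 1060.383ms=24/7b +88.365ms=2/7b
9) 1148.748ms=26/7b +88.365ms=2/7b
10) 1237.113ms=4b +154.639ms=1/2b
11) 1391.753ms=9/2b +154.639ms=1/2b
12) 1546.392ms=5b +231.959ms=3/4b
13) 1778.351ms=23/4b +77.32ms=1/4b
Σ=6b of 6 (194bpm 2/4) — PASS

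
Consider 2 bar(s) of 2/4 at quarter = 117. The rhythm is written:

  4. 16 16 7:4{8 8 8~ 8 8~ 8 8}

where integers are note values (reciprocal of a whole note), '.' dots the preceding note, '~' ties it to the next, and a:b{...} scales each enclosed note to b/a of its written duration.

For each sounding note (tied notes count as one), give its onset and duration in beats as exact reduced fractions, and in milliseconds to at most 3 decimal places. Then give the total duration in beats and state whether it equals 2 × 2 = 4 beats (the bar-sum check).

1) 0.0ms=0b +769.231ms=3/2b
2) 769.231ms=3/2b +128.205ms=1/4b
3) 897.436ms=7/4b +128.205ms=1/4b
4) 1025.641ms=2b +146.52ms=2/7b
5) 1172.161ms=16/7b +146.52ms=2/7b
6) 1318.681ms=18/7b +293.04ms=4/7b
7) 1611.722ms=22/7b +293.04ms=4/7b
8) 1904.762ms=26/7b +146.52ms=2/7b
Σ=4b of 4 (117bpm 2/4) — PASS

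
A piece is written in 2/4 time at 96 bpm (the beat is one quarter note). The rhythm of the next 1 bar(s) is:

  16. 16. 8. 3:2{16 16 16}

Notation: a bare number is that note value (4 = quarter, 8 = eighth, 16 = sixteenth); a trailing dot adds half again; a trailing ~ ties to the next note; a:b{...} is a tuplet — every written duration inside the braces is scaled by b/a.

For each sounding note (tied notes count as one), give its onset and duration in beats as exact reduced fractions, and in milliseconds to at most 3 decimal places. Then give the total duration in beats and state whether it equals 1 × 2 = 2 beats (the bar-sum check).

1) 0.0ms=0b +234.375ms=3/8b
2) 234.375ms=3/8b +234.375ms=3/8b
3) 468.75ms=3/4b +468.75ms=3/4b
4) 937.5ms=3/2b +104.167ms=1/6b
5) 1041.667ms=5/3b +104.167ms=1/6b
6) 1145.833ms=11/6b +104.167ms=1/6b
Σ=2b of 2 (96bpm 2/4) — PASS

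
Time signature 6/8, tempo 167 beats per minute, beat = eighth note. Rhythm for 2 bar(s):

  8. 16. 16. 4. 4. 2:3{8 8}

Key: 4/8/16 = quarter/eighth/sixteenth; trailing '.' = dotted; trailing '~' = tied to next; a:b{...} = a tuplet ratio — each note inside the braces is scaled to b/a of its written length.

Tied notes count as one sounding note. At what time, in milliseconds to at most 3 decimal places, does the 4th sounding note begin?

1. 0.0ms @ 0 + 538.922ms (3/2)
2. 538.922ms @ 3/2 + 269.461ms (3/4)
3. 808.383ms @ 9/4 + 269.461ms (3/4)
4. 1077.844ms @ 3 + 1077.844ms (3)
5. 2155.689ms @ 6 + 1077.844ms (3)
6. 3233.533ms @ 9 + 538.922ms (3/2)
7. 3772.455ms @ 21/2 + 538.922ms (3/2)

note 4 onset = 3b = 1077.844ms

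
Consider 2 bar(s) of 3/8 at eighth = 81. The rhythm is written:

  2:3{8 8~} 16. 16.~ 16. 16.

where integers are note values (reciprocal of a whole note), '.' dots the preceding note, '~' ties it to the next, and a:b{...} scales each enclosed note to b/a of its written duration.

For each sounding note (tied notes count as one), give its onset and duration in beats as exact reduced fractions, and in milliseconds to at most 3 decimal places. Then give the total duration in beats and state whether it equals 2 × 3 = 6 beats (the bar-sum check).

1) 0.0ms=0b +1111.111ms=3/2b
2) 1111.111ms=3/2b +1666.667ms=9/4b
3) 2777.778ms=15/4b +1111.111ms=3/2b
4) 3888.889ms=21/4b +555.556ms=3/4b
Σ=6b of 6 (81bpm 3/8) — PASS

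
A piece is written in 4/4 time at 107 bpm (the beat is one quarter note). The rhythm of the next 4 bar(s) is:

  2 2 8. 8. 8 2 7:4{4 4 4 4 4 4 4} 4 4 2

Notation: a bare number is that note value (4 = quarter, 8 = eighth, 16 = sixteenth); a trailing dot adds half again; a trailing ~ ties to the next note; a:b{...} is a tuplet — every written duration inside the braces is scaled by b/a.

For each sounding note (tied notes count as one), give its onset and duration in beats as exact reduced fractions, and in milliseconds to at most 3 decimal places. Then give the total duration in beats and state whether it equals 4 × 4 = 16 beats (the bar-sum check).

1) 0.0ms=0b +1121.495ms=2b
2) 1121.495ms=2b +1121.495ms=2b
3) 2242.991ms=4b +420.561ms=3/4b
4) 2663.551ms=19/4b +420.561ms=3/4b
5) 3084.112ms=11/2b +280.374ms=1/2b
6) 3364.486ms=6b +1121.495ms=2b
7) 4485.981ms=8b +320.427ms=4/7b
8) 4806.409ms=60/7b +320.427ms=4/7b
9) 5126.836ms=64/7b +320.427ms=4/7b
10) 5447.263ms=68/7b +320.427ms=4/7b
11) 5767.69ms=72/7b +320.427ms=4/7b
12) 6088.117ms=76/7b +320.427ms=4/7b
13) 6408.545ms=80/7b +320.427ms=4/7b
14) 6728.972ms=12b +560.748ms=1b
15) 7289.72ms=13b +560.748ms=1b
16) 7850.467ms=14b +1121.495ms=2b
Σ=16b of 16 (107bpm 4/4) — PASS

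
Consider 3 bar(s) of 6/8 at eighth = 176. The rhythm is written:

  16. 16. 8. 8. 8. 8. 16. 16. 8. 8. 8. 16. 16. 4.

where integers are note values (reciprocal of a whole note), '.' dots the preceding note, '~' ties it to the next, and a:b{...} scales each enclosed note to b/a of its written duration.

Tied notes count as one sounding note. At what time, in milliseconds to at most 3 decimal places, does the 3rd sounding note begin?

1. 0.0ms @ 0 + 255.682ms (3/4)
2. 255.682ms @ 3/4 + 255.682ms (3/4)
3. 511.364ms @ 3/2 + 511.364ms (3/2)
4. 1022.727ms @ 3 + 511.364ms (3/2)
5. 1534.091ms @ 9/2 + 511.364ms (3/2)
6. 2045.455ms @ 6 + 511.364ms (3/2)
7. 2556.818ms @ 15/2 + 255.682ms (3/4)
8. 2812.5ms @ 33/4 + 255.682ms (3/4)
9. 3068.182ms @ 9 + 511.364ms (3/2)
10. 3579.545ms @ 21/2 + 511.364ms (3/2)
11. 4090.909ms @ 12 + 511.364ms (3/2)
12. 4602.273ms @ 27/2 + 255.682ms (3/4)
13. 4857.955ms @ 57/4 + 255.682ms (3/4)
14. 5113.636ms @ 15 + 1022.727ms (3)

note 3 onset = 3/2b = 511.364ms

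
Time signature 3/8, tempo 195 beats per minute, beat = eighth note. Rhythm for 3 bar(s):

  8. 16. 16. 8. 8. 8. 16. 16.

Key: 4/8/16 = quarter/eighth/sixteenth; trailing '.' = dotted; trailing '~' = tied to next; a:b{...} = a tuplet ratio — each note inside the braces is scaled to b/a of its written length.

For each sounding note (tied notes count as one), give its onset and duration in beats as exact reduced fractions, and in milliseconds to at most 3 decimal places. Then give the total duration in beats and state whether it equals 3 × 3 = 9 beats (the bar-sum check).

1) 0.0ms=0b +461.538ms=3/2b
2) 461.538ms=3/2b +230.769ms=3/4b
3) 692.308ms=9/4b +230.769ms=3/4b
4) 923.077ms=3b +461.538ms=3/2b
5) 1384.615ms=9/2b +461.538ms=3/2b
6) 1846.154ms=6b +461.538ms=3/2b
7) 2307.692ms=15/2b +230.769ms=3/4b
8) 2538.462ms=33/4b +230.769ms=3/4b
Σ=9b of 9 (195bpm 3/8) — PASS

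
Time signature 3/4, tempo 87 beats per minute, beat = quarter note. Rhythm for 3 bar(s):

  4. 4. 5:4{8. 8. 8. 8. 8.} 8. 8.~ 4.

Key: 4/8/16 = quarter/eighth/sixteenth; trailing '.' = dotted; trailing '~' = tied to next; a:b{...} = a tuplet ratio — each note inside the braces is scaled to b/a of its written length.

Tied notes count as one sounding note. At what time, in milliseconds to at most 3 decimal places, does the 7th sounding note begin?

note 7 onset = 27/5b = 3724.138ms

1. 0.0ms @ 0 + 1034.483ms (3/2)
2. 1034.483ms @ 3/2 + 1034.483ms (3/2)
3. 2068.966ms @ 3 + 413.793ms (3/5)
4. 2482.759ms @ 18/5 + 413.793ms (3/5)
5. 2896.552ms @ 21/5 + 413.793ms (3/5)
6. 3310.345ms @ 24/5 + 413.793ms (3/5)
7. 3724.138ms @ 27/5 + 413.793ms (3/5)
8. 4137.931ms @ 6 + 517.241ms (3/4)
9. 4655.172ms @ 27/4 + 1551.724ms (9/4)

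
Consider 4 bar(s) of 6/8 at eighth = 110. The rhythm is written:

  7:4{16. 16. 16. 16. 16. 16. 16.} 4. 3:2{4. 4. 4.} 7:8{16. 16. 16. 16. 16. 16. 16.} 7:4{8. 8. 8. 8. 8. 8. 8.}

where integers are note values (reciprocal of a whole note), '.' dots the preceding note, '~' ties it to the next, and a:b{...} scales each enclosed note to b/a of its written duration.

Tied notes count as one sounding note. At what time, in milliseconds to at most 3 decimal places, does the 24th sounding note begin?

1. 0.0ms @ 0 + 233.766ms (3/7)
2. 233.766ms @ 3/7 + 233.766ms (3/7)
3. 467.532ms @ 6/7 + 233.766ms (3/7)
4. 701.299ms @ 9/7 + 233.766ms (3/7)
5. 935.065ms @ 12/7 + 233.766ms (3/7)
6. 1168.831ms @ 15/7 + 233.766ms (3/7)
7. 1402.597ms @ 18/7 + 233.766ms (3/7)
8. 1636.364ms @ 3 + 1636.364ms (3)
9. 3272.727ms @ 6 + 1090.909ms (2)
10. 4363.636ms @ 8 + 1090.909ms (2)
11. 5454.545ms @ 10 + 1090.909ms (2)
12. 6545.455ms @ 12 + 467.532ms (6/7)
13. 7012.987ms @ 90/7 + 467.532ms (6/7)
14. 7480.519ms @ 96/7 + 467.532ms (6/7)
15. 7948.052ms @ 102/7 + 467.532ms (6/7)
16. 8415.584ms @ 108/7 + 467.532ms (6/7)
17. 8883.117ms @ 114/7 + 467.532ms (6/7)
18. 9350.649ms @ 120/7 + 467.532ms (6/7)
19. 9818.182ms @ 18 + 467.532ms (6/7)
20. 10285.714ms @ 132/7 + 467.532ms (6/7)
21. 10753.247ms @ 138/7 + 467.532ms (6/7)
22. 11220.779ms @ 144/7 + 467.532ms (6/7)
23. 11688.312ms @ 150/7 + 467.532ms (6/7)
24. 12155.844ms @ 156/7 + 467.532ms (6/7)
25. 12623.377ms @ 162/7 + 467.532ms (6/7)

note 24 onset = 156/7b = 12155.844ms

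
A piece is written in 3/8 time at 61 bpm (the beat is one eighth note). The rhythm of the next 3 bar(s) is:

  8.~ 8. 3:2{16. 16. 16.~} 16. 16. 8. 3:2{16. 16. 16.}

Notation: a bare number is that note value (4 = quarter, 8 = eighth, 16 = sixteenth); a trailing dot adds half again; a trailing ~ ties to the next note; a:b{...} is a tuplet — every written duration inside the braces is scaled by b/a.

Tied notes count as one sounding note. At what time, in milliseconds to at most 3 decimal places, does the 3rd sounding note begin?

1. 0.0ms @ 0 + 2950.82ms (3)
2. 2950.82ms @ 3 + 491.803ms (1/2)
3. 3442.623ms @ 7/2 + 491.803ms (1/2)
4. 3934.426ms @ 4 + 1229.508ms (5/4)
5. 5163.934ms @ 21/4 + 737.705ms (3/4)
6. 5901.639ms @ 6 + 1475.41ms (3/2)
7. 7377.049ms @ 15/2 + 491.803ms (1/2)
8. 7868.852ms @ 8 + 491.803ms (1/2)
9. 8360.656ms @ 17/2 + 491.803ms (1/2)

note 3 onset = 7/2b = 3442.623ms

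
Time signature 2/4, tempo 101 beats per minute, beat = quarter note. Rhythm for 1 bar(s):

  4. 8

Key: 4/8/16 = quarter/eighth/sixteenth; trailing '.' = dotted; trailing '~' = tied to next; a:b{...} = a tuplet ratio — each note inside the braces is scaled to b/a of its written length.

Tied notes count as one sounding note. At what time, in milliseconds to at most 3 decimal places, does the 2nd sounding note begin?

note 2 onset = 3/2b = 891.089ms

1. 0.0ms @ 0 + 891.089ms (3/2)
2. 891.089ms @ 3/2 + 297.03ms (1/2)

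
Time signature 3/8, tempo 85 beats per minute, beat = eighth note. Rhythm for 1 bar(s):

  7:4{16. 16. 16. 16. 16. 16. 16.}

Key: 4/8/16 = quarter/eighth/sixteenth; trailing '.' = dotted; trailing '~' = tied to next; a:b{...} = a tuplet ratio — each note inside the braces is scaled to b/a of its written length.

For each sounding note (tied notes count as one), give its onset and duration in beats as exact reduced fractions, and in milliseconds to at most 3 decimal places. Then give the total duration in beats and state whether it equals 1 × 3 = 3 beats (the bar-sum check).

1) 0.0ms=0b +302.521ms=3/7b
2) 302.521ms=3/7b +302.521ms=3/7b
3) 605.042ms=6/7b +302.521ms=3/7b
4) 907.563ms=9/7b +302.521ms=3/7b
5) 1210.084ms=12/7b +302.521ms=3/7b
6) 1512.605ms=15/7b +302.521ms=3/7b
7) 1815.126ms=18/7b +302.521ms=3/7b
Σ=3b of 3 (85bpm 3/8) — PASS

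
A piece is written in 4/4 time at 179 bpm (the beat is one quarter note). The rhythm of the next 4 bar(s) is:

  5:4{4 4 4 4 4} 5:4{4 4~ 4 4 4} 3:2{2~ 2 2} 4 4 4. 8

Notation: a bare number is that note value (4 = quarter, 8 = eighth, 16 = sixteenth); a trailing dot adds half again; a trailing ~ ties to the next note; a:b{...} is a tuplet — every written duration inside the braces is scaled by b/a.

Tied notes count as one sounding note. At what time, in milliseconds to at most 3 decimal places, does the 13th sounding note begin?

1. 0.0ms @ 0 + 268.156ms (4/5)
2. 268.156ms @ 4/5 + 268.156ms (4/5)
3. 536.313ms @ 8/5 + 268.156ms (4/5)
4. 804.469ms @ 12/5 + 268.156ms (4/5)
5. 1072.626ms @ 16/5 + 268.156ms (4/5)
6. 1340.782ms @ 4 + 268.156ms (4/5)
7. 1608.939ms @ 24/5 + 536.313ms (8/5)
8. 2145.251ms @ 32/5 + 268.156ms (4/5)
9. 2413.408ms @ 36/5 + 268.156ms (4/5)
10. 2681.564ms @ 8 + 893.855ms (8/3)
11. 3575.419ms @ 32/3 + 446.927ms (4/3)
12. 4022.346ms @ 12 + 335.196ms (1)
13. 4357.542ms @ 13 + 335.196ms (1)
14. 4692.737ms @ 14 + 502.793ms (3/2)
15. 5195.531ms @ 31/2 + 167.598ms (1/2)

note 13 onset = 13b = 4357.542ms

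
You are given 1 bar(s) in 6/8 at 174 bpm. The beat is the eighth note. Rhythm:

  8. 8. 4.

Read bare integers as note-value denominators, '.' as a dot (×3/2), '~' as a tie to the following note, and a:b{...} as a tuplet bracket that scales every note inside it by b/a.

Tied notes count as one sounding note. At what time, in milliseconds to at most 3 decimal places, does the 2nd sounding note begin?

1. 0.0ms @ 0 + 517.241ms (3/2)
2. 517.241ms @ 3/2 + 517.241ms (3/2)
3. 1034.483ms @ 3 + 1034.483ms (3)

note 2 onset = 3/2b = 517.241ms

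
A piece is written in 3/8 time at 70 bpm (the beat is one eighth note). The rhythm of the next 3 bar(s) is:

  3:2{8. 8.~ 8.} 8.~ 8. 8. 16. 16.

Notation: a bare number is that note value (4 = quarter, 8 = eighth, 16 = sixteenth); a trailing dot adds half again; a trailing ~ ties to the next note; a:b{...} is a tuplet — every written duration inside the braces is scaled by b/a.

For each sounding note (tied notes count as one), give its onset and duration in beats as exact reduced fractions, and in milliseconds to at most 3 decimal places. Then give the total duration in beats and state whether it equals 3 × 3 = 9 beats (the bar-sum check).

1) 0.0ms=0b +857.143ms=1b
2) 857.143ms=1b +1714.286ms=2b
3) 2571.429ms=3b +2571.429ms=3b
4) 5142.857ms=6b +1285.714ms=3/2b
5) 6428.571ms=15/2b +642.857ms=3/4b
6) 7071.429ms=33/4b +642.857ms=3/4b
Σ=9b of 9 (70bpm 3/8) — PASS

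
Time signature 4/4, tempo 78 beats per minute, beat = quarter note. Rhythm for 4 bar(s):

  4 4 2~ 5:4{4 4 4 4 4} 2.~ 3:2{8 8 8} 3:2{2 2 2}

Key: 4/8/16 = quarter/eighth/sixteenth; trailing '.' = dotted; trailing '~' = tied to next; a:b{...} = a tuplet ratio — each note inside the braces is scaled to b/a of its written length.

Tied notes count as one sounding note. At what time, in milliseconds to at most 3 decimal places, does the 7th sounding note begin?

note 7 onset = 36/5b = 5538.462ms

1. 0.0ms @ 0 + 769.231ms (1)
2. 769.231ms @ 1 + 769.231ms (1)
3. 1538.462ms @ 2 + 2153.846ms (14/5)
4. 3692.308ms @ 24/5 + 615.385ms (4/5)
5. 4307.692ms @ 28/5 + 615.385ms (4/5)
6. 4923.077ms @ 32/5 + 615.385ms (4/5)
7. 5538.462ms @ 36/5 + 615.385ms (4/5)
8. 6153.846ms @ 8 + 2564.103ms (10/3)
9. 8717.949ms @ 34/3 + 256.41ms (1/3)
10. 8974.359ms @ 35/3 + 256.41ms (1/3)
11. 9230.769ms @ 12 + 1025.641ms (4/3)
12. 10256.41ms @ 40/3 + 1025.641ms (4/3)
13. 11282.051ms @ 44/3 + 1025.641ms (4/3)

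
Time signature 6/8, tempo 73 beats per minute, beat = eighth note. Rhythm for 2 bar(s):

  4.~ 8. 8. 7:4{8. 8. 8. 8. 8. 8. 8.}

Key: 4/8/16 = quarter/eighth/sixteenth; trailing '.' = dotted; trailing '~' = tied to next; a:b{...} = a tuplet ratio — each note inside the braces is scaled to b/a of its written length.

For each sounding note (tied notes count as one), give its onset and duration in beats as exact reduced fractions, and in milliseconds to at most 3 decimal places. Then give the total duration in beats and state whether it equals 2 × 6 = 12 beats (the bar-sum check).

1) 0.0ms=0b +3698.63ms=9/2b
2) 3698.63ms=9/2b +1232.877ms=3/2b
3) 4931.507ms=6b +704.501ms=6/7b
4) 5636.008ms=48/7b +704.501ms=6/7b
5) 6340.509ms=54/7b +704.501ms=6/7b
6) 7045.01ms=60/7b +704.501ms=6/7b
7) 7749.511ms=66/7b +704.501ms=6/7b
8) 8454.012ms=72/7b +704.501ms=6/7b
9) 9158.513ms=78/7b +704.501ms=6/7b
Σ=12b of 12 (73bpm 6/8) — PASS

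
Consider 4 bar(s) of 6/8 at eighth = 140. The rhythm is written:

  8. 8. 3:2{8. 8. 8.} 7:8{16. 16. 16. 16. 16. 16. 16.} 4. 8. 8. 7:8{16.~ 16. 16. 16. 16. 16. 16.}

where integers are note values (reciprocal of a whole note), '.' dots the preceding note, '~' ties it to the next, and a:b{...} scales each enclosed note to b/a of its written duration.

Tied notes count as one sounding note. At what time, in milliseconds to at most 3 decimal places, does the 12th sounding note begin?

note 12 onset = 78/7b = 4775.51ms

1. 0.0ms @ 0 + 642.857ms (3/2)
2. 642.857ms @ 3/2 + 642.857ms (3/2)
3. 1285.714ms @ 3 + 428.571ms (1)
4. 1714.286ms @ 4 + 428.571ms (1)
5. 2142.857ms @ 5 + 428.571ms (1)
6. 2571.429ms @ 6 + 367.347ms (6/7)
7. 2938.776ms @ 48/7 + 367.347ms (6/7)
8. 3306.122ms @ 54/7 + 367.347ms (6/7)
9. 3673.469ms @ 60/7 + 367.347ms (6/7)
10. 4040.816ms @ 66/7 + 367.347ms (6/7)
11. 4408.163ms @ 72/7 + 367.347ms (6/7)
12. 4775.51ms @ 78/7 + 367.347ms (6/7)
13. 5142.857ms @ 12 + 1285.714ms (3)
14. 6428.571ms @ 15 + 642.857ms (3/2)
15. 7071.429ms @ 33/2 + 642.857ms (3/2)
16. 7714.286ms @ 18 + 734.694ms (12/7)
17. 8448.98ms @ 138/7 + 367.347ms (6/7)
18. 8816.327ms @ 144/7 + 367.347ms (6/7)
19. 9183.673ms @ 150/7 + 367.347ms (6/7)
20. 9551.02ms @ 156/7 + 367.347ms (6/7)
21. 9918.367ms @ 162/7 + 367.347ms (6/7)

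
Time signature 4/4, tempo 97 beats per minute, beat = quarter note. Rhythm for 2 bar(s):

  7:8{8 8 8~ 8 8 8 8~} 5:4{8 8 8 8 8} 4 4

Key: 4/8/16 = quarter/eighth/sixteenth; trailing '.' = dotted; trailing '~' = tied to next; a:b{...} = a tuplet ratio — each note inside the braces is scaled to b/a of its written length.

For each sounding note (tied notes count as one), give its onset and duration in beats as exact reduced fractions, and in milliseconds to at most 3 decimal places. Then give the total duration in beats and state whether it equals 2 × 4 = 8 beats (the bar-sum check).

1) 0.0ms=0b +353.461ms=4/7b
2) 353.461ms=4/7b +353.461ms=4/7b
3) 706.922ms=8/7b +706.922ms=8/7b
4) 1413.844ms=16/7b +353.461ms=4/7b
5) 1767.305ms=20/7b +353.461ms=4/7b
6) 2120.766ms=24/7b +600.884ms=34/35b
7) 2721.649ms=22/5b +247.423ms=2/5b
8) 2969.072ms=24/5b +247.423ms=2/5b
9) 3216.495ms=26/5b +247.423ms=2/5b
10) 3463.918ms=28/5b +247.423ms=2/5b
11) 3711.34ms=6b +618.557ms=1b
12) 4329.897ms=7b +618.557ms=1b
Σ=8b of 8 (97bpm 4/4) — PASS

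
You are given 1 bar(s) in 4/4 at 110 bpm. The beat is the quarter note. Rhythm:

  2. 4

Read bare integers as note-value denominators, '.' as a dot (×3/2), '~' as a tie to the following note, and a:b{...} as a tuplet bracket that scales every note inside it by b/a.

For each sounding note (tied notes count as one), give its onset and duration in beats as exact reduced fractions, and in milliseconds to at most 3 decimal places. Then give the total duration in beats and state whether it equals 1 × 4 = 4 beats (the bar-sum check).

1) 0.0ms=0b +1636.364ms=3b
2) 1636.364ms=3b +545.455ms=1b
Σ=4b of 4 (110bpm 4/4) — PASS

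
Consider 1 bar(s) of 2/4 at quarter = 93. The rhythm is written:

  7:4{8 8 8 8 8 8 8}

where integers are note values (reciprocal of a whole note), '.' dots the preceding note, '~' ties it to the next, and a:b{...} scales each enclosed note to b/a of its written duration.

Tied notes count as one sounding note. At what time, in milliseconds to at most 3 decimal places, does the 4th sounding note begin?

1. 0.0ms @ 0 + 184.332ms (2/7)
2. 184.332ms @ 2/7 + 184.332ms (2/7)
3. 368.664ms @ 4/7 + 184.332ms (2/7)
4. 552.995ms @ 6/7 + 184.332ms (2/7)
5. 737.327ms @ 8/7 + 184.332ms (2/7)
6. 921.659ms @ 10/7 + 184.332ms (2/7)
7. 1105.991ms @ 12/7 + 184.332ms (2/7)

note 4 onset = 6/7b = 552.995ms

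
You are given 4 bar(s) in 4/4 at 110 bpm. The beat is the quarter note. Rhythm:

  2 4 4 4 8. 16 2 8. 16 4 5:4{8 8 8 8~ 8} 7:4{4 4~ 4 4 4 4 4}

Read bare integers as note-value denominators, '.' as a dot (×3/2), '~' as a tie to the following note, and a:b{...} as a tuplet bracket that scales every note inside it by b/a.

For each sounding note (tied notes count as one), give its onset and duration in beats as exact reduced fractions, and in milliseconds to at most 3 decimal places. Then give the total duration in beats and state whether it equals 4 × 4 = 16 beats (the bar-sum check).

1) 0.0ms=0b +1090.909ms=2b
2) 1090.909ms=2b +545.455ms=1b
3) 1636.364ms=3b +545.455ms=1b
4) 2181.818ms=4b +545.455ms=1b
5) 2727.273ms=5b +409.091ms=3/4b
6) 3136.364ms=23/4b +136.364ms=1/4b
7) 3272.727ms=6b +1090.909ms=2b
8) 4363.636ms=8b +409.091ms=3/4b
9) 4772.727ms=35/4b +136.364ms=1/4b
10) 4909.091ms=9b +545.455ms=1b
11) 5454.545ms=10b +218.182ms=2/5b
12) 5672.727ms=52/5b +218.182ms=2/5b
13) 5890.909ms=54/5b +218.182ms=2/5b
14) 6109.091ms=56/5b +436.364ms=4/5b
15) 6545.455ms=12b +311.688ms=4/7b
16) 6857.143ms=88/7b +623.377ms=8/7b
17) 7480.519ms=96/7b +311.688ms=4/7b
18) 7792.208ms=100/7b +311.688ms=4/7b
19) 8103.896ms=104/7b +311.688ms=4/7b
20) 8415.584ms=108/7b +311.688ms=4/7b
Σ=16b of 16 (110bpm 4/4) — PASS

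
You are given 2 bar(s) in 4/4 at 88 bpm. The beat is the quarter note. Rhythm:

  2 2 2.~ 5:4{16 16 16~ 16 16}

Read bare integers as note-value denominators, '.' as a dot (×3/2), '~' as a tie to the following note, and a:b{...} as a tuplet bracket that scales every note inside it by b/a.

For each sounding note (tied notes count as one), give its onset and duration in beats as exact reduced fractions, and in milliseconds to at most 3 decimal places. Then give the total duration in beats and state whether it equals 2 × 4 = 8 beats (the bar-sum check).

1) 0.0ms=0b +1363.636ms=2b
2) 1363.636ms=2b +1363.636ms=2b
3) 2727.273ms=4b +2181.818ms=16/5b
4) 4909.091ms=36/5b +136.364ms=1/5b
5) 5045.455ms=37/5b +272.727ms=2/5b
6) 5318.182ms=39/5b +136.364ms=1/5b
Σ=8b of 8 (88bpm 4/4) — PASS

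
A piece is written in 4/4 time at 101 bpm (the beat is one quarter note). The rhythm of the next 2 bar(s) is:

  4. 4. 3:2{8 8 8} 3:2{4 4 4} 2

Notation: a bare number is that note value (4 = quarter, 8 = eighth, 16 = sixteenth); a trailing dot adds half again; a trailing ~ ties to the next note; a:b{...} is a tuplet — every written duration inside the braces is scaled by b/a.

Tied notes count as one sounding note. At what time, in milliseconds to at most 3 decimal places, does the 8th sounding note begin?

1. 0.0ms @ 0 + 891.089ms (3/2)
2. 891.089ms @ 3/2 + 891.089ms (3/2)
3. 1782.178ms @ 3 + 198.02ms (1/3)
4. 1980.198ms @ 10/3 + 198.02ms (1/3)
5. 2178.218ms @ 11/3 + 198.02ms (1/3)
6. 2376.238ms @ 4 + 396.04ms (2/3)
7. 2772.277ms @ 14/3 + 396.04ms (2/3)
8. 3168.317ms @ 16/3 + 396.04ms (2/3)
9. 3564.356ms @ 6 + 1188.119ms (2)

note 8 onset = 16/3b = 3168.317ms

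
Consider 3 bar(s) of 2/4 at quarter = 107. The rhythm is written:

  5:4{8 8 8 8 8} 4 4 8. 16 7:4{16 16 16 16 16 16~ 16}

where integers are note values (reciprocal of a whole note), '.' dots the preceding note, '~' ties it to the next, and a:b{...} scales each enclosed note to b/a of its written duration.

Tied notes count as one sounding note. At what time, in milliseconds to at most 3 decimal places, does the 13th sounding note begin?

note 13 onset = 38/7b = 3044.059ms

1. 0.0ms @ 0 + 224.299ms (2/5)
2. 224.299ms @ 2/5 + 224.299ms (2/5)
3. 448.598ms @ 4/5 + 224.299ms (2/5)
4. 672.897ms @ 6/5 + 224.299ms (2/5)
5. 897.196ms @ 8/5 + 224.299ms (2/5)
6. 1121.495ms @ 2 + 560.748ms (1)
7. 1682.243ms @ 3 + 560.748ms (1)
8. 2242.991ms @ 4 + 420.561ms (3/4)
9. 2663.551ms @ 19/4 + 140.187ms (1/4)
10. 2803.738ms @ 5 + 80.107ms (1/7)
11. 2883.845ms @ 36/7 + 80.107ms (1/7)
12. 2963.952ms @ 37/7 + 80.107ms (1/7)
13. 3044.059ms @ 38/7 + 80.107ms (1/7)
14. 3124.166ms @ 39/7 + 80.107ms (1/7)
15. 3204.272ms @ 40/7 + 160.214ms (2/7)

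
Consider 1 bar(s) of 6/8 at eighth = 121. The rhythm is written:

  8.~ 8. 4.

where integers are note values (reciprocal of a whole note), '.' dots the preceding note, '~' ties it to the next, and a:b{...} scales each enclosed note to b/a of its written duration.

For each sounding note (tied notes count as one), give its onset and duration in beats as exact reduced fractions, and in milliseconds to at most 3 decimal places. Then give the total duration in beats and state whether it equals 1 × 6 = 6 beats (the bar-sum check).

1) 0.0ms=0b +1487.603ms=3b
2) 1487.603ms=3b +1487.603ms=3b
Σ=6b of 6 (121bpm 6/8) — PASS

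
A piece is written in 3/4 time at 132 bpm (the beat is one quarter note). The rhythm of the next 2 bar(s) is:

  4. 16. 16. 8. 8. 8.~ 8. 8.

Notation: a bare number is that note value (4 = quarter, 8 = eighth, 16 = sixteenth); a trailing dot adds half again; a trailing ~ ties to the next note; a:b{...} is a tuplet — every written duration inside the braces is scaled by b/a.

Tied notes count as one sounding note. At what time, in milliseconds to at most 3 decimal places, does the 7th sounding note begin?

note 7 onset = 21/4b = 2386.364ms

1. 0.0ms @ 0 + 681.818ms (3/2)
2. 681.818ms @ 3/2 + 170.455ms (3/8)
3. 852.273ms @ 15/8 + 170.455ms (3/8)
4. 1022.727ms @ 9/4 + 340.909ms (3/4)
5. 1363.636ms @ 3 + 340.909ms (3/4)
6. 1704.545ms @ 15/4 + 681.818ms (3/2)
7. 2386.364ms @ 21/4 + 340.909ms (3/4)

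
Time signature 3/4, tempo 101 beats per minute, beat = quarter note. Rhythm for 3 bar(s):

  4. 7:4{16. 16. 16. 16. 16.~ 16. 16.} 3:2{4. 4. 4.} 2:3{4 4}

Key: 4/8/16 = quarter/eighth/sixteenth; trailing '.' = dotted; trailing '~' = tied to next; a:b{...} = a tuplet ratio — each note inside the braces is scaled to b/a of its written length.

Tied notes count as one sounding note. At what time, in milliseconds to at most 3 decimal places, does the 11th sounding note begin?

note 11 onset = 6b = 3564.356ms

1. 0.0ms @ 0 + 891.089ms (3/2)
2. 891.089ms @ 3/2 + 127.298ms (3/14)
3. 1018.388ms @ 12/7 + 127.298ms (3/14)
4. 1145.686ms @ 27/14 + 127.298ms (3/14)
5. 1272.984ms @ 15/7 + 127.298ms (3/14)
6. 1400.283ms @ 33/14 + 254.597ms (3/7)
7. 1654.88ms @ 39/14 + 127.298ms (3/14)
8. 1782.178ms @ 3 + 594.059ms (1)
9. 2376.238ms @ 4 + 594.059ms (1)
10. 2970.297ms @ 5 + 594.059ms (1)
11. 3564.356ms @ 6 + 891.089ms (3/2)
12. 4455.446ms @ 15/2 + 891.089ms (3/2)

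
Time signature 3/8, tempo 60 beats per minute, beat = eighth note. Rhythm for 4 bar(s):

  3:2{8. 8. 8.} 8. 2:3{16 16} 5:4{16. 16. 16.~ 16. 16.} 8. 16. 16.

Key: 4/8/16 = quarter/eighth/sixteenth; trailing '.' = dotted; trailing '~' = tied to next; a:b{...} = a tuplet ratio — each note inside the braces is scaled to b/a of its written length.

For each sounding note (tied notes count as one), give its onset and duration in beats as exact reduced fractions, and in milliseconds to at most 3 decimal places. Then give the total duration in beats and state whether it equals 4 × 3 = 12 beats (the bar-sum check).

1) 0.0ms=0b +1000.0ms=1b
2) 1000.0ms=1b +1000.0ms=1b
3) 2000.0ms=2b +1000.0ms=1b
4) 3000.0ms=3b +1500.0ms=3/2b
5) 4500.0ms=9/2b +750.0ms=3/4b
6) 5250.0ms=21/4b +750.0ms=3/4b
7) 6000.0ms=6b +600.0ms=3/5b
8) 6600.0ms=33/5b +600.0ms=3/5b
9) 7200.0ms=36/5b +1200.0ms=6/5b
10) 8400.0ms=42/5b +600.0ms=3/5b
11) 9000.0ms=9b +1500.0ms=3/2b
12) 10500.0ms=21/2b +750.0ms=3/4b
13) 11250.0ms=45/4b +750.0ms=3/4b
Σ=12b of 12 (60bpm 3/8) — PASS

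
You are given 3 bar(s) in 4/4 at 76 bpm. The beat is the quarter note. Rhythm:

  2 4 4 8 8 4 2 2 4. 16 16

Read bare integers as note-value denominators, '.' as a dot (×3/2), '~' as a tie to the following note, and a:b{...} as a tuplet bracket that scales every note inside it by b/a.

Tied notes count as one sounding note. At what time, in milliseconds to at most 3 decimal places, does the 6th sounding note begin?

1. 0.0ms @ 0 + 1578.947ms (2)
2. 1578.947ms @ 2 + 789.474ms (1)
3. 2368.421ms @ 3 + 789.474ms (1)
4. 3157.895ms @ 4 + 394.737ms (1/2)
5. 3552.632ms @ 9/2 + 394.737ms (1/2)
6. 3947.368ms @ 5 + 789.474ms (1)
7. 4736.842ms @ 6 + 1578.947ms (2)
8. 6315.789ms @ 8 + 1578.947ms (2)
9. 7894.737ms @ 10 + 1184.211ms (3/2)
10. 9078.947ms @ 23/2 + 197.368ms (1/4)
11. 9276.316ms @ 47/4 + 197.368ms (1/4)

note 6 onset = 5b = 3947.368ms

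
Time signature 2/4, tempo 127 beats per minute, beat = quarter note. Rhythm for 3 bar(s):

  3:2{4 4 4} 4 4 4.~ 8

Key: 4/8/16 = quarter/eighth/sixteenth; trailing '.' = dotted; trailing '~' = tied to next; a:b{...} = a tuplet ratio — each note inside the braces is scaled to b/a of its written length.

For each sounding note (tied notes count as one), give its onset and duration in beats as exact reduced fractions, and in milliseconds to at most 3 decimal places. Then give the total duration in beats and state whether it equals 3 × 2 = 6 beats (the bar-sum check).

1) 0.0ms=0b +314.961ms=2/3b
2) 314.961ms=2/3b +314.961ms=2/3b
3) 629.921ms=4/3b +314.961ms=2/3b
4) 944.882ms=2b +472.441ms=1b
5) 1417.323ms=3b +472.441ms=1b
6) 1889.764ms=4b +944.882ms=2b
Σ=6b of 6 (127bpm 2/4) — PASS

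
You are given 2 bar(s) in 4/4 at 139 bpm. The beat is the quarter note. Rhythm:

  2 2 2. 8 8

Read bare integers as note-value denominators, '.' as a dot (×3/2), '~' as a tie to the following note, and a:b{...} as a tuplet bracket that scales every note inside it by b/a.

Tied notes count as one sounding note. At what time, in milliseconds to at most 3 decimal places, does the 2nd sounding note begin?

note 2 onset = 2b = 863.309ms

1. 0.0ms @ 0 + 863.309ms (2)
2. 863.309ms @ 2 + 863.309ms (2)
3. 1726.619ms @ 4 + 1294.964ms (3)
4. 3021.583ms @ 7 + 215.827ms (1/2)
5. 3237.41ms @ 15/2 + 215.827ms (1/2)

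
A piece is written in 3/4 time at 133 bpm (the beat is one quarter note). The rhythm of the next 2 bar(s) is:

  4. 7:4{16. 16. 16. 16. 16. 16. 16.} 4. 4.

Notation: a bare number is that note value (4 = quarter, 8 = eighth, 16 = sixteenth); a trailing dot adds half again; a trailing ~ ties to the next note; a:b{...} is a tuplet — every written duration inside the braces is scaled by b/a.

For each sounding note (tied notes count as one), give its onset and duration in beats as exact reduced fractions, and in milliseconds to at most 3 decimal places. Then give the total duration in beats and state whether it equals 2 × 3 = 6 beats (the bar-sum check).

1) 0.0ms=0b +676.692ms=3/2b
2) 676.692ms=3/2b +96.67ms=3/14b
3) 773.362ms=12/7b +96.67ms=3/14b
4) 870.032ms=27/14b +96.67ms=3/14b
5) 966.702ms=15/7b +96.67ms=3/14b
6) 1063.373ms=33/14b +96.67ms=3/14b
7) 1160.043ms=18/7b +96.67ms=3/14b
8) 1256.713ms=39/14b +96.67ms=3/14b
9) 1353.383ms=3b +676.692ms=3/2b
10) 2030.075ms=9/2b +676.692ms=3/2b
Σ=6b of 6 (133bpm 3/4) — PASS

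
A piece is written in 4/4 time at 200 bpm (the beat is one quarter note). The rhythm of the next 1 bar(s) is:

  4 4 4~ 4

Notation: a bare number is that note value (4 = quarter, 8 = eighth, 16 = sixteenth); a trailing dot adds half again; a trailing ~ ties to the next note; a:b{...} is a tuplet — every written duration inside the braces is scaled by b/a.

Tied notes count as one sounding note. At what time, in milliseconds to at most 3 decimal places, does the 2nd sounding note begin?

1. 0.0ms @ 0 + 300.0ms (1)
2. 300.0ms @ 1 + 300.0ms (1)
3. 600.0ms @ 2 + 600.0ms (2)

note 2 onset = 1b = 300.0ms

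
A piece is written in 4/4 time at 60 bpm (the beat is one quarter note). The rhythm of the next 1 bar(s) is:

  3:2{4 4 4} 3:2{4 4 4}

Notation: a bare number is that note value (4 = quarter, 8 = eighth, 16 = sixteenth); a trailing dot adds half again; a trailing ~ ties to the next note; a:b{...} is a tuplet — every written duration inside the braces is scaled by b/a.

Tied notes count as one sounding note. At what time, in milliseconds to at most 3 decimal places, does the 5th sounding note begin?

1. 0.0ms @ 0 + 666.667ms (2/3)
2. 666.667ms @ 2/3 + 666.667ms (2/3)
3. 1333.333ms @ 4/3 + 666.667ms (2/3)
4. 2000.0ms @ 2 + 666.667ms (2/3)
5. 2666.667ms @ 8/3 + 666.667ms (2/3)
6. 3333.333ms @ 10/3 + 666.667ms (2/3)

note 5 onset = 8/3b = 2666.667ms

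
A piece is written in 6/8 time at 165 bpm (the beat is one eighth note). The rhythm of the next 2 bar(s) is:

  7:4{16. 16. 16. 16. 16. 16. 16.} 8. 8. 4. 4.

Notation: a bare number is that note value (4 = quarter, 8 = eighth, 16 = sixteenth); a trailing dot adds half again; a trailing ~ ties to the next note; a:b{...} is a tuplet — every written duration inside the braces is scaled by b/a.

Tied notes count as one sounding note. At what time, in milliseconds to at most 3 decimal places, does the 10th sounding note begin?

1. 0.0ms @ 0 + 155.844ms (3/7)
2. 155.844ms @ 3/7 + 155.844ms (3/7)
3. 311.688ms @ 6/7 + 155.844ms (3/7)
4. 467.532ms @ 9/7 + 155.844ms (3/7)
5. 623.377ms @ 12/7 + 155.844ms (3/7)
6. 779.221ms @ 15/7 + 155.844ms (3/7)
7. 935.065ms @ 18/7 + 155.844ms (3/7)
8. 1090.909ms @ 3 + 545.455ms (3/2)
9. 1636.364ms @ 9/2 + 545.455ms (3/2)
10. 2181.818ms @ 6 + 1090.909ms (3)
11. 3272.727ms @ 9 + 1090.909ms (3)

note 10 onset = 6b = 2181.818ms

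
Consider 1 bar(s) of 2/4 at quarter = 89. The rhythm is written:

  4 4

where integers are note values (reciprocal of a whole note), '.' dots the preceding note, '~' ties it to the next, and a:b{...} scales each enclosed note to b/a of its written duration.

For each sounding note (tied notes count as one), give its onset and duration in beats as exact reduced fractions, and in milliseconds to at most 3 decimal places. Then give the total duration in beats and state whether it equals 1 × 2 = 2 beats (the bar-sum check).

1) 0.0ms=0b +674.157ms=1b
2) 674.157ms=1b +674.157ms=1b
Σ=2b of 2 (89bpm 2/4) — PASS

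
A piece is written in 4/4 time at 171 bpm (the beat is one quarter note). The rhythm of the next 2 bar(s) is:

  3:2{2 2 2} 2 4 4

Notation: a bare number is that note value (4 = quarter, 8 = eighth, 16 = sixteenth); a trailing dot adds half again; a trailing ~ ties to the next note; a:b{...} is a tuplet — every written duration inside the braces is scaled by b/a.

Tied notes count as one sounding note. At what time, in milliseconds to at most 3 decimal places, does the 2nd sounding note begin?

1. 0.0ms @ 0 + 467.836ms (4/3)
2. 467.836ms @ 4/3 + 467.836ms (4/3)
3. 935.673ms @ 8/3 + 467.836ms (4/3)
4. 1403.509ms @ 4 + 701.754ms (2)
5. 2105.263ms @ 6 + 350.877ms (1)
6. 2456.14ms @ 7 + 350.877ms (1)

note 2 onset = 4/3b = 467.836ms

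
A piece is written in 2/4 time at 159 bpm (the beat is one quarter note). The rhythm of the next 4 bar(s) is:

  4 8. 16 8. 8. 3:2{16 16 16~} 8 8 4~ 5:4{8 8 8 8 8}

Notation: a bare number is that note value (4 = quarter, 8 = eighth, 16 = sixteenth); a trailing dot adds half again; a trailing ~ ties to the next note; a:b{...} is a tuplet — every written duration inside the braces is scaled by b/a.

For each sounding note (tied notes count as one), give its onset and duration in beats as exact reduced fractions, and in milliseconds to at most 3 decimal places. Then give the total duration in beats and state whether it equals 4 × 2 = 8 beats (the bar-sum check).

1) 0.0ms=0b +377.358ms=1b
2) 377.358ms=1b +283.019ms=3/4b
3) 660.377ms=7/4b +94.34ms=1/4b
4) 754.717ms=2b +283.019ms=3/4b
5) 1037.736ms=11/4b +283.019ms=3/4b
6) 1320.755ms=7/2b +62.893ms=1/6b
7) 1383.648ms=11/3b +62.893ms=1/6b
8) 1446.541ms=23/6b +251.572ms=2/3b
9) 1698.113ms=9/2b +188.679ms=1/2b
10) 1886.792ms=5b +528.302ms=7/5b
11) 2415.094ms=32/5b +150.943ms=2/5b
12) 2566.038ms=34/5b +150.943ms=2/5b
13) 2716.981ms=36/5b +150.943ms=2/5b
14) 2867.925ms=38/5b +150.943ms=2/5b
Σ=8b of 8 (159bpm 2/4) — PASS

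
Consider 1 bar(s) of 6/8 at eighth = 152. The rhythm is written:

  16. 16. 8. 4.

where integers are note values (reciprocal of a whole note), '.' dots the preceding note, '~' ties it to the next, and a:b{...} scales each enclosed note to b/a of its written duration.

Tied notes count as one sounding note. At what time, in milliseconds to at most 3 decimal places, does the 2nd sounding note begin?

note 2 onset = 3/4b = 296.053ms

1. 0.0ms @ 0 + 296.053ms (3/4)
2. 296.053ms @ 3/4 + 296.053ms (3/4)
3. 592.105ms @ 3/2 + 592.105ms (3/2)
4. 1184.211ms @ 3 + 1184.211ms (3)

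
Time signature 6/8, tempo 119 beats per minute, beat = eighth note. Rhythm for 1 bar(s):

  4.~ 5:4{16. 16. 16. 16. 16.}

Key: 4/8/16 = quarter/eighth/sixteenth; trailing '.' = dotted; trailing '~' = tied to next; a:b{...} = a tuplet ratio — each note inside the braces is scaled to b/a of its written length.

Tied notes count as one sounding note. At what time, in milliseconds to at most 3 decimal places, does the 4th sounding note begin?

1. 0.0ms @ 0 + 1815.126ms (18/5)
2. 1815.126ms @ 18/5 + 302.521ms (3/5)
3. 2117.647ms @ 21/5 + 302.521ms (3/5)
4. 2420.168ms @ 24/5 + 302.521ms (3/5)
5. 2722.689ms @ 27/5 + 302.521ms (3/5)

note 4 onset = 24/5b = 2420.168ms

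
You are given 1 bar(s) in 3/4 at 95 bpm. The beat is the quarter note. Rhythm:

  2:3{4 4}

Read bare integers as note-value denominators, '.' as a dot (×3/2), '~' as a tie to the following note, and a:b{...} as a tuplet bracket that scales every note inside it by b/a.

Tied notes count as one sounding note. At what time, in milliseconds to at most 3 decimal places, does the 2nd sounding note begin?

note 2 onset = 3/2b = 947.368ms

1. 0.0ms @ 0 + 947.368ms (3/2)
2. 947.368ms @ 3/2 + 947.368ms (3/2)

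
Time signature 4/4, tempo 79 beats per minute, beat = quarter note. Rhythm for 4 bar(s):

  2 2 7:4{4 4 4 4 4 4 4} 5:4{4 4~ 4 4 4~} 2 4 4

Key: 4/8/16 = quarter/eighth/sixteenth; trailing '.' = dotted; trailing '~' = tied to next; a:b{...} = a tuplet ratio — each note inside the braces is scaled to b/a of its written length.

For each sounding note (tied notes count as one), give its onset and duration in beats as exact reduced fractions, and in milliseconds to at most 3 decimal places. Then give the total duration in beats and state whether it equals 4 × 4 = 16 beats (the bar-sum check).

1) 0.0ms=0b +1518.987ms=2b
2) 1518.987ms=2b +1518.987ms=2b
3) 3037.975ms=4b +433.996ms=4/7b
4) 3471.971ms=32/7b +433.996ms=4/7b
5) 3905.967ms=36/7b +433.996ms=4/7b
6) 4339.964ms=40/7b +433.996ms=4/7b
7) 4773.96ms=44/7b +433.996ms=4/7b
8) 5207.957ms=48/7b +433.996ms=4/7b
9) 5641.953ms=52/7b +433.996ms=4/7b
10) 6075.949ms=8b +607.595ms=4/5b
11) 6683.544ms=44/5b +1215.19ms=8/5b
12) 7898.734ms=52/5b +607.595ms=4/5b
13) 8506.329ms=56/5b +2126.582ms=14/5b
14) 10632.911ms=14b +759.494ms=1b
15) 11392.405ms=15b +759.494ms=1b
Σ=16b of 16 (79bpm 4/4) — PASS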